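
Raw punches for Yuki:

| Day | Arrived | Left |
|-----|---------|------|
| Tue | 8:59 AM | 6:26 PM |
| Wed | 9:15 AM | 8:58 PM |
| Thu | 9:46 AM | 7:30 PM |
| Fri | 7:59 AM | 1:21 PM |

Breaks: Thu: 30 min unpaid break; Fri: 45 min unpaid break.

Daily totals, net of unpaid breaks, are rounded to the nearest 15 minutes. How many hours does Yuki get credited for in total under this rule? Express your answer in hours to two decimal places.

Tue: 8:59 AM–6:26 PM = 9 h 27 min → rounds to 9 h 30 min
Wed: 9:15 AM–8:58 PM = 11 h 43 min → rounds to 11 h 45 min
Thu: 9:46 AM–7:30 PM = 9 h 44 min − 30 min = 9 h 14 min → rounds to 9 h 15 min
Fri: 7:59 AM–1:21 PM = 5 h 22 min − 45 min = 4 h 37 min → rounds to 4 h 30 min
Total credited: 35 h 0 min.

35.00 hours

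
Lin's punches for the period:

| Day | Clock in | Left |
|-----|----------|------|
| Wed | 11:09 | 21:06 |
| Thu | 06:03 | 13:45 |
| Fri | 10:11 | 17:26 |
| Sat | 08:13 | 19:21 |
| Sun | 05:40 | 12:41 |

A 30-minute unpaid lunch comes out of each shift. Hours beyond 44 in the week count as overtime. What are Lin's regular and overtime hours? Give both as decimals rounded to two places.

Wed: 11:09–21:06 = 9 h 57 min; less 30 min break → 9 h 27 min
Thu: 06:03–13:45 = 7 h 42 min; less 30 min break → 7 h 12 min
Fri: 10:11–17:26 = 7 h 15 min; less 30 min break → 6 h 45 min
Sat: 08:13–19:21 = 11 h 8 min; less 30 min break → 10 h 38 min
Sun: 05:40–12:41 = 7 h 1 min; less 30 min break → 6 h 31 min
Total worked: 40 h 33 min = 40.55 h.
Threshold 44 h → overtime 0 h 0 min, regular 40 h 33 min.

Regular 40.55 hours, overtime 0.00 hours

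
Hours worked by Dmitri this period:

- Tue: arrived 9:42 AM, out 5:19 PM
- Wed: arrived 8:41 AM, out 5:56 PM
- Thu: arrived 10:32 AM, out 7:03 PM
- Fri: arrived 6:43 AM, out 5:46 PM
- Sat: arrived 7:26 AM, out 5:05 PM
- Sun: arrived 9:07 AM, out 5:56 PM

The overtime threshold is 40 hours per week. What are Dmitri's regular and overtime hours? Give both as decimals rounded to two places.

Tue: 9:42 AM–5:19 PM = 7 h 37 min
Wed: 8:41 AM–5:56 PM = 9 h 15 min
Thu: 10:32 AM–7:03 PM = 8 h 31 min
Fri: 6:43 AM–5:46 PM = 11 h 3 min
Sat: 7:26 AM–5:05 PM = 9 h 39 min
Sun: 9:07 AM–5:56 PM = 8 h 49 min
Total worked: 54 h 54 min = 54.90 h.
Threshold 40 h → overtime 14 h 54 min, regular 40 h 0 min.

Regular 40.00 hours, overtime 14.90 hours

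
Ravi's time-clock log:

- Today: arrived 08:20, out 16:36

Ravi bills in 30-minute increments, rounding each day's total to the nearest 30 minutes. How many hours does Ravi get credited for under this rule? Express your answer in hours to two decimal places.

8.50 hours

Today: 08:20–16:36 = 8 h 16 min → rounds to 8 h 30 min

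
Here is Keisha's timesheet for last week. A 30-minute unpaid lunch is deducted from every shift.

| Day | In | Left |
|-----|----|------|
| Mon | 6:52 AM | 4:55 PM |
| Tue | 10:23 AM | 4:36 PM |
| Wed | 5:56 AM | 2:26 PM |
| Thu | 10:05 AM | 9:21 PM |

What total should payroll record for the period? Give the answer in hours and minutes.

34 h 2 min

Mon: 6:52 AM–4:55 PM = 10 h 3 min; less 30 min break → 9 h 33 min
Tue: 10:23 AM–4:36 PM = 6 h 13 min; less 30 min break → 5 h 43 min
Wed: 5:56 AM–2:26 PM = 8 h 30 min; less 30 min break → 8 h 0 min
Thu: 10:05 AM–9:21 PM = 11 h 16 min; less 30 min break → 10 h 46 min
Total: 9 h 33 min + 5 h 43 min + 8 h 0 min + 10 h 46 min = 34 h 2 min.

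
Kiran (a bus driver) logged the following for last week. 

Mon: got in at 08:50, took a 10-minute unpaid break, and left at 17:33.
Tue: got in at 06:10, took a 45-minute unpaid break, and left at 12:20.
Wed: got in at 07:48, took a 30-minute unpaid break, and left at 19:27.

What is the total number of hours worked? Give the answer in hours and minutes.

Mon: 08:50–17:33 = 8 h 43 min; less 10 min break → 8 h 33 min
Tue: 06:10–12:20 = 6 h 10 min; less 45 min break → 5 h 25 min
Wed: 07:48–19:27 = 11 h 39 min; less 30 min break → 11 h 9 min
Total: 8 h 33 min + 5 h 25 min + 11 h 9 min = 25 h 7 min.

25 h 7 min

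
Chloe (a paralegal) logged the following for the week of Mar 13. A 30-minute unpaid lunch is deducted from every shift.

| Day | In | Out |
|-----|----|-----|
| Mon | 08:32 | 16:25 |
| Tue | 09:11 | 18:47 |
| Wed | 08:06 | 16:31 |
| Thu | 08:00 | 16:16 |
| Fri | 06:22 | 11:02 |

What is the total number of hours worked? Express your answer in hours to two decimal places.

36.33 hours

Mon: 08:32–16:25 = 7 h 53 min; less 30 min break → 7 h 23 min
Tue: 09:11–18:47 = 9 h 36 min; less 30 min break → 9 h 6 min
Wed: 08:06–16:31 = 8 h 25 min; less 30 min break → 7 h 55 min
Thu: 08:00–16:16 = 8 h 16 min; less 30 min break → 7 h 46 min
Fri: 06:22–11:02 = 4 h 40 min; less 30 min break → 4 h 10 min
Total: 7 h 23 min + 9 h 6 min + 7 h 55 min + 7 h 46 min + 4 h 10 min = 36 h 20 min.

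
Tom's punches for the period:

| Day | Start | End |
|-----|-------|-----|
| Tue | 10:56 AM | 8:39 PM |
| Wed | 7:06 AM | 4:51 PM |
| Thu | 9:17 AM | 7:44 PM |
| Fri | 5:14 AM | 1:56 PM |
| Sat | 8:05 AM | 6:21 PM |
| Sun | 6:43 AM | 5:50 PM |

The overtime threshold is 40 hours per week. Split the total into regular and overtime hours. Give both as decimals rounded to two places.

Tue: 10:56 AM–8:39 PM = 9 h 43 min
Wed: 7:06 AM–4:51 PM = 9 h 45 min
Thu: 9:17 AM–7:44 PM = 10 h 27 min
Fri: 5:14 AM–1:56 PM = 8 h 42 min
Sat: 8:05 AM–6:21 PM = 10 h 16 min
Sun: 6:43 AM–5:50 PM = 11 h 7 min
Total worked: 60 h 0 min = 60.00 h.
Threshold 40 h → overtime 20 h 0 min, regular 40 h 0 min.

Regular 40.00 hours, overtime 20.00 hours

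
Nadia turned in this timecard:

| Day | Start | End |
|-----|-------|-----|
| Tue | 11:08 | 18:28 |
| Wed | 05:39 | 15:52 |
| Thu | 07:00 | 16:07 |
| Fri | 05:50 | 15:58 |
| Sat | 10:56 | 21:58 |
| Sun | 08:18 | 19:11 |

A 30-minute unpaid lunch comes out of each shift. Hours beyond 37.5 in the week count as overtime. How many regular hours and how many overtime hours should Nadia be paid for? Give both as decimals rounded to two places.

Tue: 11:08–18:28 = 7 h 20 min; less 30 min break → 6 h 50 min
Wed: 05:39–15:52 = 10 h 13 min; less 30 min break → 9 h 43 min
Thu: 07:00–16:07 = 9 h 7 min; less 30 min break → 8 h 37 min
Fri: 05:50–15:58 = 10 h 8 min; less 30 min break → 9 h 38 min
Sat: 10:56–21:58 = 11 h 2 min; less 30 min break → 10 h 32 min
Sun: 08:18–19:11 = 10 h 53 min; less 30 min break → 10 h 23 min
Total worked: 55 h 43 min = 55.72 h.
Threshold 37.5 h → overtime 18 h 13 min, regular 37 h 30 min.

Regular 37.50 hours, overtime 18.22 hours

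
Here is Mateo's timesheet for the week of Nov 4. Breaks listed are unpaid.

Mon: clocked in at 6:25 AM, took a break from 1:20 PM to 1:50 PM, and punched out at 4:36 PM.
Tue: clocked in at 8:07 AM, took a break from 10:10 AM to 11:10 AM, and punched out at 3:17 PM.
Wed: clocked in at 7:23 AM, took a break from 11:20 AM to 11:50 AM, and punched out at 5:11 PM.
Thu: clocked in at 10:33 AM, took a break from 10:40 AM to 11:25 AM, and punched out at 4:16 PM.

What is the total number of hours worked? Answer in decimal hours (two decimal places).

Mon: 6:25 AM–4:36 PM = 10 h 11 min; less 30 min break → 9 h 41 min
Tue: 8:07 AM–3:17 PM = 7 h 10 min; less 60 min break → 6 h 10 min
Wed: 7:23 AM–5:11 PM = 9 h 48 min; less 30 min break → 9 h 18 min
Thu: 10:33 AM–4:16 PM = 5 h 43 min; less 45 min break → 4 h 58 min
Total: 9 h 41 min + 6 h 10 min + 9 h 18 min + 4 h 58 min = 30 h 7 min.

30.12 hours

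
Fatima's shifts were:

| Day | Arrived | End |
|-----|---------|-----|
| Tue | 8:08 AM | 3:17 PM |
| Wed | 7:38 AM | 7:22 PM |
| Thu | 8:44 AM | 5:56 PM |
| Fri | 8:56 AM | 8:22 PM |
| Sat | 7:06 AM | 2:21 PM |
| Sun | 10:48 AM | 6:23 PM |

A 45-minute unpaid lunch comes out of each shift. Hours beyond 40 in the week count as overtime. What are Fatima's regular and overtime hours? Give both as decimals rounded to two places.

Tue: 8:08 AM–3:17 PM = 7 h 9 min; less 45 min break → 6 h 24 min
Wed: 7:38 AM–7:22 PM = 11 h 44 min; less 45 min break → 10 h 59 min
Thu: 8:44 AM–5:56 PM = 9 h 12 min; less 45 min break → 8 h 27 min
Fri: 8:56 AM–8:22 PM = 11 h 26 min; less 45 min break → 10 h 41 min
Sat: 7:06 AM–2:21 PM = 7 h 15 min; less 45 min break → 6 h 30 min
Sun: 10:48 AM–6:23 PM = 7 h 35 min; less 45 min break → 6 h 50 min
Total worked: 49 h 51 min = 49.85 h.
Threshold 40 h → overtime 9 h 51 min, regular 40 h 0 min.

Regular 40.00 hours, overtime 9.85 hours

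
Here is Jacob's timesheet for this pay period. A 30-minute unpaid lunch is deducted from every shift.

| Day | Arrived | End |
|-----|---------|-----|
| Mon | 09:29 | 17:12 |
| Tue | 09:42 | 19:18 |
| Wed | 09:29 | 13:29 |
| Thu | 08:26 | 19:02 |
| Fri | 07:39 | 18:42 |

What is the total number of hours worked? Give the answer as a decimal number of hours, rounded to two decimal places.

Mon: 09:29–17:12 = 7 h 43 min; less 30 min break → 7 h 13 min
Tue: 09:42–19:18 = 9 h 36 min; less 30 min break → 9 h 6 min
Wed: 09:29–13:29 = 4 h 0 min; less 30 min break → 3 h 30 min
Thu: 08:26–19:02 = 10 h 36 min; less 30 min break → 10 h 6 min
Fri: 07:39–18:42 = 11 h 3 min; less 30 min break → 10 h 33 min
Total: 7 h 13 min + 9 h 6 min + 3 h 30 min + 10 h 6 min + 10 h 33 min = 40 h 28 min.

40.47 hours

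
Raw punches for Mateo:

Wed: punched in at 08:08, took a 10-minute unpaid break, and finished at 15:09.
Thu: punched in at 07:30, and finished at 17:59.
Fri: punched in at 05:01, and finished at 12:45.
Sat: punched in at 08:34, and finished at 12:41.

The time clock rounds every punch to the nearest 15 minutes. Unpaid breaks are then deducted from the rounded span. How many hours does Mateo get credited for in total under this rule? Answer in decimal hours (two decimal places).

Wed: in 08:08→08:15, out 15:09→15:15; 7 h 0 min − 10 min = 6 h 50 min
Thu: in 07:30→07:30, out 17:59→18:00; 10 h 30 min
Fri: in 05:01→05:00, out 12:45→12:45; 7 h 45 min
Sat: in 08:34→08:30, out 12:41→12:45; 4 h 15 min
Total credited: 29 h 20 min.

29.33 hours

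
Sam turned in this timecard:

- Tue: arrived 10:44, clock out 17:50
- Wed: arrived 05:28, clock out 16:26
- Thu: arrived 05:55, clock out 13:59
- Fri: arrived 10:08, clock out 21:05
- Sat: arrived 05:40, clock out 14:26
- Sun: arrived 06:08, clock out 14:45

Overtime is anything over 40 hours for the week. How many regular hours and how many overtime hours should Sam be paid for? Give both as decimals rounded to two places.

Regular 40.00 hours, overtime 14.47 hours

Tue: 10:44–17:50 = 7 h 6 min
Wed: 05:28–16:26 = 10 h 58 min
Thu: 05:55–13:59 = 8 h 4 min
Fri: 10:08–21:05 = 10 h 57 min
Sat: 05:40–14:26 = 8 h 46 min
Sun: 06:08–14:45 = 8 h 37 min
Total worked: 54 h 28 min = 54.47 h.
Threshold 40 h → overtime 14 h 28 min, regular 40 h 0 min.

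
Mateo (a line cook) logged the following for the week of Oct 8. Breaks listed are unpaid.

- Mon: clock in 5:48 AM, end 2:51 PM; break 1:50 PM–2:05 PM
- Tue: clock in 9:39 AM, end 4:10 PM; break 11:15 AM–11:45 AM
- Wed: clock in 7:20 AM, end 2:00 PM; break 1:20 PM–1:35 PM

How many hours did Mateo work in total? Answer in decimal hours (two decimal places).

21.23 hours

Mon: 5:48 AM–2:51 PM = 9 h 3 min; less 15 min break → 8 h 48 min
Tue: 9:39 AM–4:10 PM = 6 h 31 min; less 30 min break → 6 h 1 min
Wed: 7:20 AM–2:00 PM = 6 h 40 min; less 15 min break → 6 h 25 min
Total: 8 h 48 min + 6 h 1 min + 6 h 25 min = 21 h 14 min.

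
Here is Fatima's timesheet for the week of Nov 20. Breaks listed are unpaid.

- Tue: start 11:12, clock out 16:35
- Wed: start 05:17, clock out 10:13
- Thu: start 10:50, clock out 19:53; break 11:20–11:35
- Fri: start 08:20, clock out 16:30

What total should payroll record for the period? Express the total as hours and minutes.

27 h 17 min

Tue: 11:12–16:35 = 5 h 23 min
Wed: 05:17–10:13 = 4 h 56 min
Thu: 10:50–19:53 = 9 h 3 min; less 15 min break → 8 h 48 min
Fri: 08:20–16:30 = 8 h 10 min
Total: 5 h 23 min + 4 h 56 min + 8 h 48 min + 8 h 10 min = 27 h 17 min.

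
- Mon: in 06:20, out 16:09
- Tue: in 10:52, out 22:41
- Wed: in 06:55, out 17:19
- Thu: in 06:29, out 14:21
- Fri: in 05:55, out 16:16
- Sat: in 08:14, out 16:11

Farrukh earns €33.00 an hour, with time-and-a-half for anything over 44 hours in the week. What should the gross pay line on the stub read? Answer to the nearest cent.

€2154.90

Mon: 06:20–16:09 = 9 h 49 min
Tue: 10:52–22:41 = 11 h 49 min
Wed: 06:55–17:19 = 10 h 24 min
Thu: 06:29–14:21 = 7 h 52 min
Fri: 05:55–16:16 = 10 h 21 min
Sat: 08:14–16:11 = 7 h 57 min
Total worked: 58 h 12 min = 3492 min.
Regular 44 h 0 min = 2640 min at €33.00/h; overtime 14 h 12 min = 852 min at €49.50/h.
Pay = (2640 × €33.00 + 852 × €49.50) ÷ 60 = €2154.90.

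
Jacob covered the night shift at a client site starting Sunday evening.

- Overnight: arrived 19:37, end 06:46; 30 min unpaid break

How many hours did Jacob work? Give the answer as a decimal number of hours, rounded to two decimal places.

Overnight: 19:37 → midnight = 4 h 23 min; midnight → 06:46 = 6 h 46 min; span 11 h 9 min; less 30 min break → 10 h 39 min

10.65 hours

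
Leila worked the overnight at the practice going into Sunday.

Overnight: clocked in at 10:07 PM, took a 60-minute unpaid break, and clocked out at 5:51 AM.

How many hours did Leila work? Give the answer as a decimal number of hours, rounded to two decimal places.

Overnight: 10:07 PM → midnight = 1 h 53 min; midnight → 5:51 AM = 5 h 51 min; span 7 h 44 min; less 60 min break → 6 h 44 min

6.73 hours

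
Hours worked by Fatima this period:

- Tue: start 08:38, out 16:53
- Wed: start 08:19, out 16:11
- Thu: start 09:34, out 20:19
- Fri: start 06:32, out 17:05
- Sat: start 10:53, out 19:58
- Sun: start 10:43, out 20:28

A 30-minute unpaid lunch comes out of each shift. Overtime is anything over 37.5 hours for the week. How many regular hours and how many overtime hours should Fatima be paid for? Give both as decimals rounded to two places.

Regular 37.50 hours, overtime 15.75 hours

Tue: 08:38–16:53 = 8 h 15 min; less 30 min break → 7 h 45 min
Wed: 08:19–16:11 = 7 h 52 min; less 30 min break → 7 h 22 min
Thu: 09:34–20:19 = 10 h 45 min; less 30 min break → 10 h 15 min
Fri: 06:32–17:05 = 10 h 33 min; less 30 min break → 10 h 3 min
Sat: 10:53–19:58 = 9 h 5 min; less 30 min break → 8 h 35 min
Sun: 10:43–20:28 = 9 h 45 min; less 30 min break → 9 h 15 min
Total worked: 53 h 15 min = 53.25 h.
Threshold 37.5 h → overtime 15 h 45 min, regular 37 h 30 min.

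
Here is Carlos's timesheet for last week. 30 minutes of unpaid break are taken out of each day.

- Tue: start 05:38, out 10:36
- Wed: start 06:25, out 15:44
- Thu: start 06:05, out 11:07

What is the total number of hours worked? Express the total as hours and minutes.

Tue: 05:38–10:36 = 4 h 58 min; less 30 min break → 4 h 28 min
Wed: 06:25–15:44 = 9 h 19 min; less 30 min break → 8 h 49 min
Thu: 06:05–11:07 = 5 h 2 min; less 30 min break → 4 h 32 min
Total: 4 h 28 min + 8 h 49 min + 4 h 32 min = 17 h 49 min.

17 h 49 min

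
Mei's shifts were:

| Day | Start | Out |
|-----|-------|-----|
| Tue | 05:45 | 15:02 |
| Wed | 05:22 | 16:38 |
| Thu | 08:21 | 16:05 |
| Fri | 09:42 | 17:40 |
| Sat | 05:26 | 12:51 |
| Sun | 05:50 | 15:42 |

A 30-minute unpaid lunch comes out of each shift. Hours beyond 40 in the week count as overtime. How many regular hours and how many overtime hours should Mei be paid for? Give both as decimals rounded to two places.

Tue: 05:45–15:02 = 9 h 17 min; less 30 min break → 8 h 47 min
Wed: 05:22–16:38 = 11 h 16 min; less 30 min break → 10 h 46 min
Thu: 08:21–16:05 = 7 h 44 min; less 30 min break → 7 h 14 min
Fri: 09:42–17:40 = 7 h 58 min; less 30 min break → 7 h 28 min
Sat: 05:26–12:51 = 7 h 25 min; less 30 min break → 6 h 55 min
Sun: 05:50–15:42 = 9 h 52 min; less 30 min break → 9 h 22 min
Total worked: 50 h 32 min = 50.53 h.
Threshold 40 h → overtime 10 h 32 min, regular 40 h 0 min.

Regular 40.00 hours, overtime 10.53 hours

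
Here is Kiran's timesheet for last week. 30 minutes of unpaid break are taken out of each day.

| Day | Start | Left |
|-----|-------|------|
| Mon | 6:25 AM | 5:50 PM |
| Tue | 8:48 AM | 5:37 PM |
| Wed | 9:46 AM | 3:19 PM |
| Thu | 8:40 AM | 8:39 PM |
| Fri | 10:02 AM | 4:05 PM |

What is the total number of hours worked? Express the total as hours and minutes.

41 h 19 min

Mon: 6:25 AM–5:50 PM = 11 h 25 min; less 30 min break → 10 h 55 min
Tue: 8:48 AM–5:37 PM = 8 h 49 min; less 30 min break → 8 h 19 min
Wed: 9:46 AM–3:19 PM = 5 h 33 min; less 30 min break → 5 h 3 min
Thu: 8:40 AM–8:39 PM = 11 h 59 min; less 30 min break → 11 h 29 min
Fri: 10:02 AM–4:05 PM = 6 h 3 min; less 30 min break → 5 h 33 min
Total: 10 h 55 min + 8 h 19 min + 5 h 3 min + 11 h 29 min + 5 h 33 min = 41 h 19 min.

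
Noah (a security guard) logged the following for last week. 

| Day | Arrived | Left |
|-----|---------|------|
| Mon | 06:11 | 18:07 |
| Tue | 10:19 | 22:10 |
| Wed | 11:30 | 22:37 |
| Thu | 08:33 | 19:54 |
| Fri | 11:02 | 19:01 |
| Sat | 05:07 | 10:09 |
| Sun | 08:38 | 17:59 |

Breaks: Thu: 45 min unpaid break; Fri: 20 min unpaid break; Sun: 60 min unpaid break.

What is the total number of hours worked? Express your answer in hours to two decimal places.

Mon: 06:11–18:07 = 11 h 56 min
Tue: 10:19–22:10 = 11 h 51 min
Wed: 11:30–22:37 = 11 h 7 min
Thu: 08:33–19:54 = 11 h 21 min; less 45 min break → 10 h 36 min
Fri: 11:02–19:01 = 7 h 59 min; less 20 min break → 7 h 39 min
Sat: 05:07–10:09 = 5 h 2 min
Sun: 08:38–17:59 = 9 h 21 min; less 60 min break → 8 h 21 min
Total: 11 h 56 min + 11 h 51 min + 11 h 7 min + 10 h 36 min + 7 h 39 min + 5 h 2 min + 8 h 21 min = 66 h 32 min.

66.53 hours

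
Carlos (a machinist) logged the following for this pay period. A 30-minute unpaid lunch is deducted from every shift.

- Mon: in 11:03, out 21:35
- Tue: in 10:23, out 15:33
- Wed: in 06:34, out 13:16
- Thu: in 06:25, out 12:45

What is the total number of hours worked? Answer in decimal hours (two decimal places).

Mon: 11:03–21:35 = 10 h 32 min; less 30 min break → 10 h 2 min
Tue: 10:23–15:33 = 5 h 10 min; less 30 min break → 4 h 40 min
Wed: 06:34–13:16 = 6 h 42 min; less 30 min break → 6 h 12 min
Thu: 06:25–12:45 = 6 h 20 min; less 30 min break → 5 h 50 min
Total: 10 h 2 min + 4 h 40 min + 6 h 12 min + 5 h 50 min = 26 h 44 min.

26.73 hours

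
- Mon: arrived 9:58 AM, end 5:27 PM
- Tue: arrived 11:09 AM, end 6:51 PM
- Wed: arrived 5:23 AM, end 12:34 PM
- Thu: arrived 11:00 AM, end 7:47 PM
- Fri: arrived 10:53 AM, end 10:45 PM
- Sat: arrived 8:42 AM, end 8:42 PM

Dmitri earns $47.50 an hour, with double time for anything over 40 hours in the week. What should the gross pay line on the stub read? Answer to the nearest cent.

Mon: 9:58 AM–5:27 PM = 7 h 29 min
Tue: 11:09 AM–6:51 PM = 7 h 42 min
Wed: 5:23 AM–12:34 PM = 7 h 11 min
Thu: 11:00 AM–7:47 PM = 8 h 47 min
Fri: 10:53 AM–10:45 PM = 11 h 52 min
Sat: 8:42 AM–8:42 PM = 12 h 0 min
Total worked: 55 h 1 min = 3301 min.
Regular 40 h 0 min = 2400 min at $47.50/h; overtime 15 h 1 min = 901 min at $95.00/h.
Pay = (2400 × $47.50 + 901 × $95.00) ÷ 60 = $3326.58.

$3326.58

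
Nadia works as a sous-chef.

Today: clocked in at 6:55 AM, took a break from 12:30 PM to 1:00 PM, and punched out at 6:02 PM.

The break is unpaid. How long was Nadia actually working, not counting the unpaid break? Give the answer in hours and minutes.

Today: 6:55 AM–6:02 PM = 11 h 7 min; less 30 min break → 10 h 37 min

10 h 37 min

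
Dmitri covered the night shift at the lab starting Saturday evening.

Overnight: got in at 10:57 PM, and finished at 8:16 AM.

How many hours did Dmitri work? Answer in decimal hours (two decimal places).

9.32 hours

Overnight: 10:57 PM → midnight = 1 h 3 min; midnight → 8:16 AM = 8 h 16 min; span 9 h 19 min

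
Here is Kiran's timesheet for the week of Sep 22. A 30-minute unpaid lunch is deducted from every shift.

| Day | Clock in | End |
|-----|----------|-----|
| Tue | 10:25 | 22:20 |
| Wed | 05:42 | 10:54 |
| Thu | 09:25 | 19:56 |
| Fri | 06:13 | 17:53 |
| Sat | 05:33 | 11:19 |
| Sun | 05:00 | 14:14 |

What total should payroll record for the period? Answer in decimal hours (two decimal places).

Tue: 10:25–22:20 = 11 h 55 min; less 30 min break → 11 h 25 min
Wed: 05:42–10:54 = 5 h 12 min; less 30 min break → 4 h 42 min
Thu: 09:25–19:56 = 10 h 31 min; less 30 min break → 10 h 1 min
Fri: 06:13–17:53 = 11 h 40 min; less 30 min break → 11 h 10 min
Sat: 05:33–11:19 = 5 h 46 min; less 30 min break → 5 h 16 min
Sun: 05:00–14:14 = 9 h 14 min; less 30 min break → 8 h 44 min
Total: 11 h 25 min + 4 h 42 min + 10 h 1 min + 11 h 10 min + 5 h 16 min + 8 h 44 min = 51 h 18 min.

51.30 hours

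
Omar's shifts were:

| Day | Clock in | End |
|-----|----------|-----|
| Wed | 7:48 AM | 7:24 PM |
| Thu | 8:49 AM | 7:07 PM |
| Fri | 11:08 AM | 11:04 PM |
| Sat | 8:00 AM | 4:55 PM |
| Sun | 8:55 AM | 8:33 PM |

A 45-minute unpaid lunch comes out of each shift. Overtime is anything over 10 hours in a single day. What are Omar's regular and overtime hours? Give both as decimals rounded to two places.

Wed: 7:48 AM–7:24 PM = 11 h 36 min; less 45 min break → 10 h 51 min
Thu: 8:49 AM–7:07 PM = 10 h 18 min; less 45 min break → 9 h 33 min
Fri: 11:08 AM–11:04 PM = 11 h 56 min; less 45 min break → 11 h 11 min
Sat: 8:00 AM–4:55 PM = 8 h 55 min; less 45 min break → 8 h 10 min
Sun: 8:55 AM–8:33 PM = 11 h 38 min; less 45 min break → 10 h 53 min
Wed reg 10 h 0 min / OT 0 h 51 min; Thu reg 9 h 33 min / OT 0 h 0 min; Fri reg 10 h 0 min / OT 1 h 11 min; Sat reg 8 h 10 min / OT 0 h 0 min; Sun reg 10 h 0 min / OT 0 h 53 min.
Totals: regular 47 h 43 min, overtime 2 h 55 min.

Regular 47.72 hours, overtime 2.92 hours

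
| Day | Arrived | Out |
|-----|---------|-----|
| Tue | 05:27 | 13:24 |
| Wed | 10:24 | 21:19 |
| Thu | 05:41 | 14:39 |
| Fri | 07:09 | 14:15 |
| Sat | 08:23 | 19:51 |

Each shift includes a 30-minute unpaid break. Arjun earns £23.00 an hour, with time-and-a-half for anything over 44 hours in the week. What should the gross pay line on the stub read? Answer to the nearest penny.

Tue: 05:27–13:24 = 7 h 57 min; less 30 min break → 7 h 27 min
Wed: 10:24–21:19 = 10 h 55 min; less 30 min break → 10 h 25 min
Thu: 05:41–14:39 = 8 h 58 min; less 30 min break → 8 h 28 min
Fri: 07:09–14:15 = 7 h 6 min; less 30 min break → 6 h 36 min
Sat: 08:23–19:51 = 11 h 28 min; less 30 min break → 10 h 58 min
Total worked: 43 h 54 min = 2634 min.
Regular 43 h 54 min = 2634 min at £23.00/h; overtime 0 h 0 min = 0 min at £34.50/h.
Pay = (2634 × £23.00 + 0 × £34.50) ÷ 60 = £1009.70.

£1009.70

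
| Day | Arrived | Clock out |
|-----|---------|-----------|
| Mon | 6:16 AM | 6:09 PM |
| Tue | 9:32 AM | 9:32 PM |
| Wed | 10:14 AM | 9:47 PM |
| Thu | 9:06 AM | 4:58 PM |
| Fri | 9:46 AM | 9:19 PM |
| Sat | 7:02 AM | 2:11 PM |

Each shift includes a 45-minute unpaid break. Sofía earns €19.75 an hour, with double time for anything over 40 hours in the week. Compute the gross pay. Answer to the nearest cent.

€1481.25

Mon: 6:16 AM–6:09 PM = 11 h 53 min; less 45 min break → 11 h 8 min
Tue: 9:32 AM–9:32 PM = 12 h 0 min; less 45 min break → 11 h 15 min
Wed: 10:14 AM–9:47 PM = 11 h 33 min; less 45 min break → 10 h 48 min
Thu: 9:06 AM–4:58 PM = 7 h 52 min; less 45 min break → 7 h 7 min
Fri: 9:46 AM–9:19 PM = 11 h 33 min; less 45 min break → 10 h 48 min
Sat: 7:02 AM–2:11 PM = 7 h 9 min; less 45 min break → 6 h 24 min
Total worked: 57 h 30 min = 3450 min.
Regular 40 h 0 min = 2400 min at €19.75/h; overtime 17 h 30 min = 1050 min at €39.50/h.
Pay = (2400 × €19.75 + 1050 × €39.50) ÷ 60 = €1481.25.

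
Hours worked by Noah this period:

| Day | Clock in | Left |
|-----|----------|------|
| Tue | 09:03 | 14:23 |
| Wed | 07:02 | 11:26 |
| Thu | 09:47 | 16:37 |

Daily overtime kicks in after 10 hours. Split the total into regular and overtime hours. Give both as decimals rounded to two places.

Regular 16.57 hours, overtime 0.00 hours

Tue: 09:03–14:23 = 5 h 20 min
Wed: 07:02–11:26 = 4 h 24 min
Thu: 09:47–16:37 = 6 h 50 min
Tue reg 5 h 20 min / OT 0 h 0 min; Wed reg 4 h 24 min / OT 0 h 0 min; Thu reg 6 h 50 min / OT 0 h 0 min.
Totals: regular 16 h 34 min, overtime 0 h 0 min.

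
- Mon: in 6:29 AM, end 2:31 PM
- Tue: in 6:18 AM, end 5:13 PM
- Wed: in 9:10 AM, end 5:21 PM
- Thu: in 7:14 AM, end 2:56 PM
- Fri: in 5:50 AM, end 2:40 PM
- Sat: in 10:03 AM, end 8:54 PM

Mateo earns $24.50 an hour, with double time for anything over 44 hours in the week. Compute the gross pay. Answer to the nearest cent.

$1593.32

Mon: 6:29 AM–2:31 PM = 8 h 2 min
Tue: 6:18 AM–5:13 PM = 10 h 55 min
Wed: 9:10 AM–5:21 PM = 8 h 11 min
Thu: 7:14 AM–2:56 PM = 7 h 42 min
Fri: 5:50 AM–2:40 PM = 8 h 50 min
Sat: 10:03 AM–8:54 PM = 10 h 51 min
Total worked: 54 h 31 min = 3271 min.
Regular 44 h 0 min = 2640 min at $24.50/h; overtime 10 h 31 min = 631 min at $49.00/h.
Pay = (2640 × $24.50 + 631 × $49.00) ÷ 60 = $1593.32.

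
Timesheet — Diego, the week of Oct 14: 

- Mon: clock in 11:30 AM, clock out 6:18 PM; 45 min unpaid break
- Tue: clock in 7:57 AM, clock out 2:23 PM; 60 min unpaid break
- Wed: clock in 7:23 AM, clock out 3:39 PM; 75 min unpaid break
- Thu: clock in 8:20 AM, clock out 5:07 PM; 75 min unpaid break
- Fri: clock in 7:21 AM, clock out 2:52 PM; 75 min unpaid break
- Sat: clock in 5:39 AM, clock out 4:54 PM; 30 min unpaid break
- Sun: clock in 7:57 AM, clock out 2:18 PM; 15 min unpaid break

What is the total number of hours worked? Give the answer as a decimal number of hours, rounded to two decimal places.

Mon: 11:30 AM–6:18 PM = 6 h 48 min; less 45 min break → 6 h 3 min
Tue: 7:57 AM–2:23 PM = 6 h 26 min; less 60 min break → 5 h 26 min
Wed: 7:23 AM–3:39 PM = 8 h 16 min; less 75 min break → 7 h 1 min
Thu: 8:20 AM–5:07 PM = 8 h 47 min; less 75 min break → 7 h 32 min
Fri: 7:21 AM–2:52 PM = 7 h 31 min; less 75 min break → 6 h 16 min
Sat: 5:39 AM–4:54 PM = 11 h 15 min; less 30 min break → 10 h 45 min
Sun: 7:57 AM–2:18 PM = 6 h 21 min; less 15 min break → 6 h 6 min
Total: 6 h 3 min + 5 h 26 min + 7 h 1 min + 7 h 32 min + 6 h 16 min + 10 h 45 min + 6 h 6 min = 49 h 9 min.

49.15 hours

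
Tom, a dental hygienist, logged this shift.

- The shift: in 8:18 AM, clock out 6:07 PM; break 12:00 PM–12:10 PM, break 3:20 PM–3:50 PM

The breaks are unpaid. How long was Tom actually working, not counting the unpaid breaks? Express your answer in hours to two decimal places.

The shift: 8:18 AM–6:07 PM = 9 h 49 min; less 40 min break → 9 h 9 min

9.15 hours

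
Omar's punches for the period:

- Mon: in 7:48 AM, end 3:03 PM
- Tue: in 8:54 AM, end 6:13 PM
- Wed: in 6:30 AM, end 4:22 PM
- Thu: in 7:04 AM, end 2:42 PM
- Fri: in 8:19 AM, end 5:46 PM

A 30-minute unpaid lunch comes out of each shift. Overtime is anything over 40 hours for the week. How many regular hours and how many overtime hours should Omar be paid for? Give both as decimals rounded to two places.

Mon: 7:48 AM–3:03 PM = 7 h 15 min; less 30 min break → 6 h 45 min
Tue: 8:54 AM–6:13 PM = 9 h 19 min; less 30 min break → 8 h 49 min
Wed: 6:30 AM–4:22 PM = 9 h 52 min; less 30 min break → 9 h 22 min
Thu: 7:04 AM–2:42 PM = 7 h 38 min; less 30 min break → 7 h 8 min
Fri: 8:19 AM–5:46 PM = 9 h 27 min; less 30 min break → 8 h 57 min
Total worked: 41 h 1 min = 41.02 h.
Threshold 40 h → overtime 1 h 1 min, regular 40 h 0 min.

Regular 40.00 hours, overtime 1.02 hours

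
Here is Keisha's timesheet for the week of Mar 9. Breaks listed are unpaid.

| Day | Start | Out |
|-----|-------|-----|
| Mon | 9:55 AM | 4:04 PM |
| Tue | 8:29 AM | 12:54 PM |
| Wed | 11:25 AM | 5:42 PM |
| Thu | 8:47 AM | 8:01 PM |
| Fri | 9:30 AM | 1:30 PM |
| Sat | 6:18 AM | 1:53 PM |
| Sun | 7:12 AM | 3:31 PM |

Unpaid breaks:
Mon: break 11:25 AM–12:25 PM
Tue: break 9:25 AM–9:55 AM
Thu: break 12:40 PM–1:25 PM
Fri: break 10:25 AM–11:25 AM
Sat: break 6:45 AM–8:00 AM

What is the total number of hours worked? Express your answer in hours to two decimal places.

Mon: 9:55 AM–4:04 PM = 6 h 9 min; less 60 min break → 5 h 9 min
Tue: 8:29 AM–12:54 PM = 4 h 25 min; less 30 min break → 3 h 55 min
Wed: 11:25 AM–5:42 PM = 6 h 17 min
Thu: 8:47 AM–8:01 PM = 11 h 14 min; less 45 min break → 10 h 29 min
Fri: 9:30 AM–1:30 PM = 4 h 0 min; less 60 min break → 3 h 0 min
Sat: 6:18 AM–1:53 PM = 7 h 35 min; less 75 min break → 6 h 20 min
Sun: 7:12 AM–3:31 PM = 8 h 19 min
Total: 5 h 9 min + 3 h 55 min + 6 h 17 min + 10 h 29 min + 3 h 0 min + 6 h 20 min + 8 h 19 min = 43 h 29 min.

43.48 hours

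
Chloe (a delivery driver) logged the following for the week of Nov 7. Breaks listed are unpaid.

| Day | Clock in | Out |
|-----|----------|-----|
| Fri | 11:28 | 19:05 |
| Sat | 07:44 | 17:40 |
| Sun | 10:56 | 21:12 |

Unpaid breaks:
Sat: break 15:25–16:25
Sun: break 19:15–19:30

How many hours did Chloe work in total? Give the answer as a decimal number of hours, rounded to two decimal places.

Fri: 11:28–19:05 = 7 h 37 min
Sat: 07:44–17:40 = 9 h 56 min; less 60 min break → 8 h 56 min
Sun: 10:56–21:12 = 10 h 16 min; less 15 min break → 10 h 1 min
Total: 7 h 37 min + 8 h 56 min + 10 h 1 min = 26 h 34 min.

26.57 hours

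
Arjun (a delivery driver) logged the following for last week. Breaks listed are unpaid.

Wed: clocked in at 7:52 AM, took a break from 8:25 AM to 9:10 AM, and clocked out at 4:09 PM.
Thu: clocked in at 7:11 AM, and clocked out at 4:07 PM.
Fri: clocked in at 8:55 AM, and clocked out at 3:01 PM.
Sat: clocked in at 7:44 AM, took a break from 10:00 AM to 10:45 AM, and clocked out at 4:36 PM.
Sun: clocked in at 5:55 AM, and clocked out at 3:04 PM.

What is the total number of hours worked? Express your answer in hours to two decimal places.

Wed: 7:52 AM–4:09 PM = 8 h 17 min; less 45 min break → 7 h 32 min
Thu: 7:11 AM–4:07 PM = 8 h 56 min
Fri: 8:55 AM–3:01 PM = 6 h 6 min
Sat: 7:44 AM–4:36 PM = 8 h 52 min; less 45 min break → 8 h 7 min
Sun: 5:55 AM–3:04 PM = 9 h 9 min
Total: 7 h 32 min + 8 h 56 min + 6 h 6 min + 8 h 7 min + 9 h 9 min = 39 h 50 min.

39.83 hours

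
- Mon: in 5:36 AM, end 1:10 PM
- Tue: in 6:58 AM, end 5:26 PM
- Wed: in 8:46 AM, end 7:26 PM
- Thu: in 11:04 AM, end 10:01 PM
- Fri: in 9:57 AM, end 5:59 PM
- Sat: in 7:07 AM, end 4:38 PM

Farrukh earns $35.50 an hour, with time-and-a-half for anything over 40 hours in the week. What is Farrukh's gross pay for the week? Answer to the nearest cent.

Mon: 5:36 AM–1:10 PM = 7 h 34 min
Tue: 6:58 AM–5:26 PM = 10 h 28 min
Wed: 8:46 AM–7:26 PM = 10 h 40 min
Thu: 11:04 AM–10:01 PM = 10 h 57 min
Fri: 9:57 AM–5:59 PM = 8 h 2 min
Sat: 7:07 AM–4:38 PM = 9 h 31 min
Total worked: 57 h 12 min = 3432 min.
Regular 40 h 0 min = 2400 min at $35.50/h; overtime 17 h 12 min = 1032 min at $53.25/h.
Pay = (2400 × $35.50 + 1032 × $53.25) ÷ 60 = $2335.90.

$2335.90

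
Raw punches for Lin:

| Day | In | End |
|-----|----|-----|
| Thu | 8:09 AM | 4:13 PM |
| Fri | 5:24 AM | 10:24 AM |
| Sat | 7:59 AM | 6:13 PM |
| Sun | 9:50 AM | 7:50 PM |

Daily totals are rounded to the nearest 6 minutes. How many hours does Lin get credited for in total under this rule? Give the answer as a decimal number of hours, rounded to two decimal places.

33.30 hours

Thu: 8:09 AM–4:13 PM = 8 h 4 min → rounds to 8 h 6 min
Fri: 5:24 AM–10:24 AM = 5 h 0 min → rounds to 5 h 0 min
Sat: 7:59 AM–6:13 PM = 10 h 14 min → rounds to 10 h 12 min
Sun: 9:50 AM–7:50 PM = 10 h 0 min → rounds to 10 h 0 min
Total credited: 33 h 18 min.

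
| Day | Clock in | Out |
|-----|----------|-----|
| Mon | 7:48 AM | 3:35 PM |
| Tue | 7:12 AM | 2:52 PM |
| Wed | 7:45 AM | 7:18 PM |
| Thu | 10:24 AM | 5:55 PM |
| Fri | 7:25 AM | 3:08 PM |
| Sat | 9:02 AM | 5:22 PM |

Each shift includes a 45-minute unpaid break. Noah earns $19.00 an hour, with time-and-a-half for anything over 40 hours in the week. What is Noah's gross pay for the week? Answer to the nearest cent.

$932.90

Mon: 7:48 AM–3:35 PM = 7 h 47 min; less 45 min break → 7 h 2 min
Tue: 7:12 AM–2:52 PM = 7 h 40 min; less 45 min break → 6 h 55 min
Wed: 7:45 AM–7:18 PM = 11 h 33 min; less 45 min break → 10 h 48 min
Thu: 10:24 AM–5:55 PM = 7 h 31 min; less 45 min break → 6 h 46 min
Fri: 7:25 AM–3:08 PM = 7 h 43 min; less 45 min break → 6 h 58 min
Sat: 9:02 AM–5:22 PM = 8 h 20 min; less 45 min break → 7 h 35 min
Total worked: 46 h 4 min = 2764 min.
Regular 40 h 0 min = 2400 min at $19.00/h; overtime 6 h 4 min = 364 min at $28.50/h.
Pay = (2400 × $19.00 + 364 × $28.50) ÷ 60 = $932.90.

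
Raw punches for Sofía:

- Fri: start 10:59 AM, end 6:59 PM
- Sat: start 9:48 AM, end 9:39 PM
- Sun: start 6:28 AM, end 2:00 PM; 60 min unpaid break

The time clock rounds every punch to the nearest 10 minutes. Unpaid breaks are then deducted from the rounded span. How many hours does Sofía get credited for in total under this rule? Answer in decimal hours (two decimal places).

Fri: in 10:59 AM→11:00 AM, out 6:59 PM→7:00 PM; 8 h 0 min
Sat: in 9:48 AM→9:50 AM, out 9:39 PM→9:40 PM; 11 h 50 min
Sun: in 6:28 AM→6:30 AM, out 2:00 PM→2:00 PM; 7 h 30 min − 60 min = 6 h 30 min
Total credited: 26 h 20 min.

26.33 hours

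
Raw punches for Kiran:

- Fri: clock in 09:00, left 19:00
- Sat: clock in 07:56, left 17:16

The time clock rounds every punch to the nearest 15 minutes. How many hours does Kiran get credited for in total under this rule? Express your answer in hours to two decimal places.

19.25 hours

Fri: in 09:00→09:00, out 19:00→19:00; 10 h 0 min
Sat: in 07:56→08:00, out 17:16→17:15; 9 h 15 min
Total credited: 19 h 15 min.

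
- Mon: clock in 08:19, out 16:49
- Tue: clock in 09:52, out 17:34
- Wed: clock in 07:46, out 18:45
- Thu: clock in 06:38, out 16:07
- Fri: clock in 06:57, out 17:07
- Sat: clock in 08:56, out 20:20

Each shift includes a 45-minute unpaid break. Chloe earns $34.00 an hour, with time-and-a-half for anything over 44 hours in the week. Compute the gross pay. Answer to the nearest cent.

Mon: 08:19–16:49 = 8 h 30 min; less 45 min break → 7 h 45 min
Tue: 09:52–17:34 = 7 h 42 min; less 45 min break → 6 h 57 min
Wed: 07:46–18:45 = 10 h 59 min; less 45 min break → 10 h 14 min
Thu: 06:38–16:07 = 9 h 29 min; less 45 min break → 8 h 44 min
Fri: 06:57–17:07 = 10 h 10 min; less 45 min break → 9 h 25 min
Sat: 08:56–20:20 = 11 h 24 min; less 45 min break → 10 h 39 min
Total worked: 53 h 44 min = 3224 min.
Regular 44 h 0 min = 2640 min at $34.00/h; overtime 9 h 44 min = 584 min at $51.00/h.
Pay = (2640 × $34.00 + 584 × $51.00) ÷ 60 = $1992.40.

$1992.40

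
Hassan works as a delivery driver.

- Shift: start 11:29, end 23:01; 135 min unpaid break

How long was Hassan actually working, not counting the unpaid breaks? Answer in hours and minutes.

9 h 17 min

Shift: 11:29–23:01 = 11 h 32 min; less 135 min break → 9 h 17 min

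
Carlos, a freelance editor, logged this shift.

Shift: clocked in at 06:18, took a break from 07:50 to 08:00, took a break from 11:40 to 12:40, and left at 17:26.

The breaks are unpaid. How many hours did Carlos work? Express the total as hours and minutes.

Shift: 06:18–17:26 = 11 h 8 min; less 70 min break → 9 h 58 min

9 h 58 min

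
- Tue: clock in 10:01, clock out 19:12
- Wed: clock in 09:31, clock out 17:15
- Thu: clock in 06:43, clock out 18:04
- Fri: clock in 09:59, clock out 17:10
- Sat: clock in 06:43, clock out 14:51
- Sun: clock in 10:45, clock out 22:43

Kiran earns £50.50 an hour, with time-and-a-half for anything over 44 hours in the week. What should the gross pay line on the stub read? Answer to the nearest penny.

Tue: 10:01–19:12 = 9 h 11 min
Wed: 09:31–17:15 = 7 h 44 min
Thu: 06:43–18:04 = 11 h 21 min
Fri: 09:59–17:10 = 7 h 11 min
Sat: 06:43–14:51 = 8 h 8 min
Sun: 10:45–22:43 = 11 h 58 min
Total worked: 55 h 33 min = 3333 min.
Regular 44 h 0 min = 2640 min at £50.50/h; overtime 11 h 33 min = 693 min at £75.75/h.
Pay = (2640 × £50.50 + 693 × £75.75) ÷ 60 = £3096.91.

£3096.91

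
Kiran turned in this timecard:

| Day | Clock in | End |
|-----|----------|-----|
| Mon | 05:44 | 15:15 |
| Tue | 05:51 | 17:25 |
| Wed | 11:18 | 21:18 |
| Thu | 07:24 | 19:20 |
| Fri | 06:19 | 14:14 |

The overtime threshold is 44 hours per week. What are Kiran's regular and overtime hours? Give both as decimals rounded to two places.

Regular 44.00 hours, overtime 6.93 hours

Mon: 05:44–15:15 = 9 h 31 min
Tue: 05:51–17:25 = 11 h 34 min
Wed: 11:18–21:18 = 10 h 0 min
Thu: 07:24–19:20 = 11 h 56 min
Fri: 06:19–14:14 = 7 h 55 min
Total worked: 50 h 56 min = 50.93 h.
Threshold 44 h → overtime 6 h 56 min, regular 44 h 0 min.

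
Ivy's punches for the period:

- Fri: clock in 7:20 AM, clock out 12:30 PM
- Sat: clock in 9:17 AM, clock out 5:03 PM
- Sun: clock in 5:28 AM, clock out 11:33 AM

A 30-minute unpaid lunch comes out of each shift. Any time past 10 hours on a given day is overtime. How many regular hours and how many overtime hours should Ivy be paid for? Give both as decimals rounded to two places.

Fri: 7:20 AM–12:30 PM = 5 h 10 min; less 30 min break → 4 h 40 min
Sat: 9:17 AM–5:03 PM = 7 h 46 min; less 30 min break → 7 h 16 min
Sun: 5:28 AM–11:33 AM = 6 h 5 min; less 30 min break → 5 h 35 min
Fri reg 4 h 40 min / OT 0 h 0 min; Sat reg 7 h 16 min / OT 0 h 0 min; Sun reg 5 h 35 min / OT 0 h 0 min.
Totals: regular 17 h 31 min, overtime 0 h 0 min.

Regular 17.52 hours, overtime 0.00 hours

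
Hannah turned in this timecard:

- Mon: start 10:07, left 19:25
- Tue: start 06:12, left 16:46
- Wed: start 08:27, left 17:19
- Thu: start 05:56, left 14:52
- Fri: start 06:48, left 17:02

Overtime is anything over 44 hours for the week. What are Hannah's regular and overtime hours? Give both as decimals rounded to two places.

Mon: 10:07–19:25 = 9 h 18 min
Tue: 06:12–16:46 = 10 h 34 min
Wed: 08:27–17:19 = 8 h 52 min
Thu: 05:56–14:52 = 8 h 56 min
Fri: 06:48–17:02 = 10 h 14 min
Total worked: 47 h 54 min = 47.90 h.
Threshold 44 h → overtime 3 h 54 min, regular 44 h 0 min.

Regular 44.00 hours, overtime 3.90 hours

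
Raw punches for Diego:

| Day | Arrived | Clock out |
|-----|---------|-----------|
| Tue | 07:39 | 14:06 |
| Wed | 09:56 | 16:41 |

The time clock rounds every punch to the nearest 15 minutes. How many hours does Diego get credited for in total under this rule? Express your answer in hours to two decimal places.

13.00 hours

Tue: in 07:39→07:45, out 14:06→14:00; 6 h 15 min
Wed: in 09:56→10:00, out 16:41→16:45; 6 h 45 min
Total credited: 13 h 0 min.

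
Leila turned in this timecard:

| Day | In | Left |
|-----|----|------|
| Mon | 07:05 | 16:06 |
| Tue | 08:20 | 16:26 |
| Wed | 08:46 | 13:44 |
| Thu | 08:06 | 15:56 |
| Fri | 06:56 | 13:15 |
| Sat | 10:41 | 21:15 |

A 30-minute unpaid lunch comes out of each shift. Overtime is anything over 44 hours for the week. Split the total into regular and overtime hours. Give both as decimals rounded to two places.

Mon: 07:05–16:06 = 9 h 1 min; less 30 min break → 8 h 31 min
Tue: 08:20–16:26 = 8 h 6 min; less 30 min break → 7 h 36 min
Wed: 08:46–13:44 = 4 h 58 min; less 30 min break → 4 h 28 min
Thu: 08:06–15:56 = 7 h 50 min; less 30 min break → 7 h 20 min
Fri: 06:56–13:15 = 6 h 19 min; less 30 min break → 5 h 49 min
Sat: 10:41–21:15 = 10 h 34 min; less 30 min break → 10 h 4 min
Total worked: 43 h 48 min = 43.80 h.
Threshold 44 h → overtime 0 h 0 min, regular 43 h 48 min.

Regular 43.80 hours, overtime 0.00 hours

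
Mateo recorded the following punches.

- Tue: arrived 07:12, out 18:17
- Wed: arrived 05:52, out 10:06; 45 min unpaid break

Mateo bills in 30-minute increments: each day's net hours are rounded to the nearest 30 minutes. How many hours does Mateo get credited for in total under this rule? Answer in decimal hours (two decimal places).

14.50 hours

Tue: 07:12–18:17 = 11 h 5 min → rounds to 11 h 0 min
Wed: 05:52–10:06 = 4 h 14 min − 45 min = 3 h 29 min → rounds to 3 h 30 min
Total credited: 14 h 30 min.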